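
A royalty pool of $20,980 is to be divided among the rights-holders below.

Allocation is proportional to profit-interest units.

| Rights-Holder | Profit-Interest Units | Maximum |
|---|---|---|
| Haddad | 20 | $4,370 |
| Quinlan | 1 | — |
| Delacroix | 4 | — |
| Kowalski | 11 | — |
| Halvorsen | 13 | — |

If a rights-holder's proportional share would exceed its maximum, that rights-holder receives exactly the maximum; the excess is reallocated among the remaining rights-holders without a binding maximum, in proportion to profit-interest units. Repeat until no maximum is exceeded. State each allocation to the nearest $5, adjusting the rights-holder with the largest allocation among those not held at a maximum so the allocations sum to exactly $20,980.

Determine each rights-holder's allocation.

Haddad: $4,370 · Quinlan: $575 · Delacroix: $2,290 · Kowalski: $6,300 · Halvorsen: $7,445

Total profit-interest units = 49.
Proportional shares (ignoring caps): Haddad 8,563.27; Quinlan 428.16; Delacroix 1,712.65; Kowalski 4,709.80; Halvorsen 5,566.12.
Held at cap: Haddad ($4,370); remaining pool $16,610 reallocated over remaining profit-interest units 29.
Redistributed shares: Quinlan 572.76 → $575; Delacroix 2,291.03 → $2,290; Kowalski 6,300.34 → $6,300; Halvorsen 7,445.86 → $7,445.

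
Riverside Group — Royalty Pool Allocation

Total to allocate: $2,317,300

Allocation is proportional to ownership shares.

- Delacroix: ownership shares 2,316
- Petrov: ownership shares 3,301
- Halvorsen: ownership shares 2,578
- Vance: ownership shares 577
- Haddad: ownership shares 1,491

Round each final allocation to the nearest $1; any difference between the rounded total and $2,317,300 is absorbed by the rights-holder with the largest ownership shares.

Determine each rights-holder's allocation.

Sum of ownership shares: 2,316 + 3,301 + 2,578 + 577 + 1,491 = 10,263.
Pro-rata amounts: Delacroix 522,933.53; Petrov 745,338.33; Halvorsen 582,090.95; Vance 130,281.80; Haddad 336,655.39.
At nearest $1: Delacroix $522,934; Petrov $745,338; Halvorsen $582,091; Vance $130,282; Haddad $336,655. Sum = $2,317,300.
Sum already equals the total — no adjustment.

Delacroix: $522,934 | Petrov: $745,338 | Halvorsen: $582,091 | Vance: $130,282 | Haddad: $336,655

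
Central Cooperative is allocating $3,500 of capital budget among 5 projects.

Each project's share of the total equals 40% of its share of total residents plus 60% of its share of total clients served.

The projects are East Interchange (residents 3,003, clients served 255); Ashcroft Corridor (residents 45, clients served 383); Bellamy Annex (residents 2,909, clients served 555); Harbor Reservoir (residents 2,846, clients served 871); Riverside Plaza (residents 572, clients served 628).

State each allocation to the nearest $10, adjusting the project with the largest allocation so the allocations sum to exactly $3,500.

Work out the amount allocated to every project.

Totals — residents 9,375, clients served 2,692.
Composite weights (40% residents + 60% clients served): East Interchange 0.1850; Ashcroft Corridor 0.0873; Bellamy Annex 0.2478; Harbor Reservoir 0.3156; Riverside Plaza 0.1644.
Raw shares: East Interchange 647.37; Ashcroft Corridor 305.49; Bellamy Annex 867.36; Harbor Reservoir 1,104.46; Riverside Plaza 575.31.
At nearest $10: East Interchange $650; Ashcroft Corridor $310; Bellamy Annex $870; Harbor Reservoir $1,100; Riverside Plaza $580. Sum = $3,510.
Difference $3,500 − $3,510 = −$10 applied to largest allocation (Harbor Reservoir): Harbor Reservoir becomes $1,090.

East Interchange: $650 | Ashcroft Corridor: $310 | Bellamy Annex: $870 | Harbor Reservoir: $1,090 | Riverside Plaza: $580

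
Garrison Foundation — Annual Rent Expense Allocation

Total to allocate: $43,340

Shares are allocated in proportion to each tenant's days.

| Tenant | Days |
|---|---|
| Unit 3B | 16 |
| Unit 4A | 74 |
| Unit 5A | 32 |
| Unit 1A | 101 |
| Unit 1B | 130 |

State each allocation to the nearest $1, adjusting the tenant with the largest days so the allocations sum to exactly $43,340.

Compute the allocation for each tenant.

Sum of days: 353.
Raw shares: Unit 3B 16/353 × $43,340 = 1,964.42; Unit 4A 74/353 × $43,340 = 9,085.44; Unit 5A 32/353 × $43,340 = 3,928.84; Unit 1A 101/353 × $43,340 = 12,400.40; Unit 1B 130/353 × $43,340 = 15,960.91.
Rounded to nearest $1: Unit 3B $1,964; Unit 4A $9,085; Unit 5A $3,929; Unit 1A $12,400; Unit 1B $15,961. Sum = $43,339.
Difference $43,340 − $43,339 = +$1 applied to largest days (Unit 1B): Unit 1B becomes $15,962.

Unit 3B: $1,964 · Unit 4A: $9,085 · Unit 5A: $3,929 · Unit 1A: $12,400 · Unit 1B: $15,962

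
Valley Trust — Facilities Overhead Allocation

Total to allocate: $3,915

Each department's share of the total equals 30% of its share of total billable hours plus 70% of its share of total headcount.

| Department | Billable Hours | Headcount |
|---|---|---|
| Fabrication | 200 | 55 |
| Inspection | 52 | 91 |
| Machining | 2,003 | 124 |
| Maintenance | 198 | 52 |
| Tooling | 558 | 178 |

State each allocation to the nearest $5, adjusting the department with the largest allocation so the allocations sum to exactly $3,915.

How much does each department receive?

Fabrication: $380 · Inspection: $520 · Machining: $1,460 · Maintenance: $360 · Tooling: $1,195

Totals — billable hours 3,011, headcount 500.
Combined weights (30% billable hours + 70% headcount): Fabrication 0.0969; Inspection 0.1326; Machining 0.3732; Maintenance 0.0925; Tooling 0.3048.
Pro-rata amounts: Fabrication 379.47; Inspection 519.05; Machining 1,460.95; Maintenance 362.25; Tooling 1,193.28.
At nearest $5: Fabrication $380; Inspection $520; Machining $1,460; Maintenance $360; Tooling $1,195. Sum = $3,915.
No rounding difference to absorb.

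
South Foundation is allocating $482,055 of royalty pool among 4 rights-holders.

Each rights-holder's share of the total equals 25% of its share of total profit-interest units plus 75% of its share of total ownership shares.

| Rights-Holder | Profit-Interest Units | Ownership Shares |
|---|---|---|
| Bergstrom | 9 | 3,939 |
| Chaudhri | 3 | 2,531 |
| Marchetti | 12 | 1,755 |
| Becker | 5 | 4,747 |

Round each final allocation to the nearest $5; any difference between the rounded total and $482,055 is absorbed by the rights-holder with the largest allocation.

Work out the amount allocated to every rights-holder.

Profit-interest units total 29; ownership shares total 12,972.
Composite weights (25% profit-interest units + 75% ownership shares): Bergstrom 0.3053; Chaudhri 0.1722; Marchetti 0.2049; Becker 0.3176.
Pro-rata amounts: Bergstrom 147,184.27; Chaudhri 83,008.17; Marchetti 98,781.18; Becker 153,081.37.
After rounding ($5): Bergstrom $147,185; Chaudhri $83,010; Marchetti $98,780; Becker $153,080. Sum = $482,055.
No rounding difference to absorb.

Bergstrom: $147,185; Chaudhri: $83,010; Marchetti: $98,780; Becker: $153,080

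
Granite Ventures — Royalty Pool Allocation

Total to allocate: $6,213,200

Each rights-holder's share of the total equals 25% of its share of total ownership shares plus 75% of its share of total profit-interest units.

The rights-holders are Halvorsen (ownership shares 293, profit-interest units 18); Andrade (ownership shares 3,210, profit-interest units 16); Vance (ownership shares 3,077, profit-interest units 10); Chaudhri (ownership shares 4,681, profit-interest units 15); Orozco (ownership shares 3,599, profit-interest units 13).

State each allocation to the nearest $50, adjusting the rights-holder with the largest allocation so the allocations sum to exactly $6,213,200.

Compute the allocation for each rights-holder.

Halvorsen: $1,195,600 | Andrade: $1,371,050 | Vance: $968,850 | Chaudhri: $1,460,150 | Orozco: $1,217,550

Totals — ownership shares 14,860, profit-interest units 72.
Combined weights (25% ownership shares + 75% profit-interest units): Halvorsen 0.1924; Andrade 0.2207; Vance 0.1559; Chaudhri 0.2350; Orozco 0.1960.
Proportional shares: Halvorsen 1,195,601.98; Andrade 1,371,071.22; Vance 968,843.87; Chaudhri 1,460,112.45; Orozco 1,217,570.48.
At nearest $50: Halvorsen $1,195,600; Andrade $1,371,050; Vance $968,850; Chaudhri $1,460,100; Orozco $1,217,550. Sum = $6,213,150.
Difference $6,213,200 − $6,213,150 = +$50 applied to largest allocation (Chaudhri): Chaudhri becomes $1,460,150.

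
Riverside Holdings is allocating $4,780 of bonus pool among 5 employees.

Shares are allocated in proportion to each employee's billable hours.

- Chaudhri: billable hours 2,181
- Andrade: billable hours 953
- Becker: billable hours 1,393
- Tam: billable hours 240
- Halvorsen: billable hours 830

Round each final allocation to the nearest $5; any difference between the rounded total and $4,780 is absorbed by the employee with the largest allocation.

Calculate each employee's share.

Chaudhri: $1,860; Andrade: $815; Becker: $1,190; Tam: $205; Halvorsen: $710

Combined billable hours = 5,597.
Proportional shares: Chaudhri 2,181/5,597 × $4,780 = 1,862.64; Andrade 953/5,597 × $4,780 = 813.89; Becker 1,393/5,597 × $4,780 = 1,189.66; Tam 240/5,597 × $4,780 = 204.97; Halvorsen 830/5,597 × $4,780 = 708.84.
At nearest $5: Chaudhri $1,865; Andrade $815; Becker $1,190; Tam $205; Halvorsen $710. Sum = $4,785.
Difference $4,780 − $4,785 = −$5 applied to largest allocation (Chaudhri): Chaudhri becomes $1,860.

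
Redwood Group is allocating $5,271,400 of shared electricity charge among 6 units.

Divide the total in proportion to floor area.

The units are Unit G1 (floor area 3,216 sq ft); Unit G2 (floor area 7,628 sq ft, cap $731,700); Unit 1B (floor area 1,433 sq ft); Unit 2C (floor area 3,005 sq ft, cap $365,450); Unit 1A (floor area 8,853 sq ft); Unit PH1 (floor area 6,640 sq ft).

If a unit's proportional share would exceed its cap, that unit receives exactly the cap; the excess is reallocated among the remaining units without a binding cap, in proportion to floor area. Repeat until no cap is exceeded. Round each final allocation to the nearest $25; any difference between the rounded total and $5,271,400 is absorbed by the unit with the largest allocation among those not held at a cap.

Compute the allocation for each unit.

Unit G1: $666,475; Unit G2: $731,700; Unit 1B: $296,975; Unit 2C: $365,450; Unit 1A: $1,834,725; Unit PH1: $1,376,075

Combined floor area = 30,775.
Pro-rata shares before constraints: Unit G1 550,863.44; Unit G2 1,306,587.79; Unit 1B 245,456.25; Unit 2C 514,721.59; Unit 1A 1,516,416.06; Unit PH1 1,137,354.87.
Cap binds for Unit G2 ($731,700), Unit 2C ($365,450); remaining pool $4,174,250 reallocated over remaining floor area 20,142.
Remaining shares: Unit G1 666,487.34 → $666,475; Unit 1B 296,976.48 → $296,975; Unit 1A 1,834,705.35 → $1,834,700; Unit PH1 1,376,080.83 → $1,376,075.
Rounding difference +$25 applied to Unit 1A → $1,834,725.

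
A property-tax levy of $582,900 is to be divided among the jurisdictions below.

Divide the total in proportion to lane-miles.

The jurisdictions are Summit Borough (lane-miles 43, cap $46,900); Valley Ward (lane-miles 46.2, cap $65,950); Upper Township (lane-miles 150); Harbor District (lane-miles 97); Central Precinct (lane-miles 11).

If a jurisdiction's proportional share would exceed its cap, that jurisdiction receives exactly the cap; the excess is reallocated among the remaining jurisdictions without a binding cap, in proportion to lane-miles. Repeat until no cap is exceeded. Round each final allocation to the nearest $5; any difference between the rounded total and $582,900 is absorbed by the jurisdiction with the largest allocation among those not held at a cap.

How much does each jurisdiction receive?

Sum of lane-miles: 347.2.
Pro-rata shares before constraints: Summit Borough 72,190.96; Valley Ward 77,563.31; Upper Township 251,828.92; Harbor District 162,849.37; Central Precinct 18,467.45.
Cap binds for Summit Borough ($46,900), Valley Ward ($65,950); balance $470,050 reallocated over remaining lane-miles 258.
Shares after redistribution: Upper Township 273,284.88 → $273,285; Harbor District 176,724.22 → $176,725; Central Precinct 20,040.89 → $20,040.

Summit Borough: $46,900; Valley Ward: $65,950; Upper Township: $273,285; Harbor District: $176,725; Central Precinct: $20,040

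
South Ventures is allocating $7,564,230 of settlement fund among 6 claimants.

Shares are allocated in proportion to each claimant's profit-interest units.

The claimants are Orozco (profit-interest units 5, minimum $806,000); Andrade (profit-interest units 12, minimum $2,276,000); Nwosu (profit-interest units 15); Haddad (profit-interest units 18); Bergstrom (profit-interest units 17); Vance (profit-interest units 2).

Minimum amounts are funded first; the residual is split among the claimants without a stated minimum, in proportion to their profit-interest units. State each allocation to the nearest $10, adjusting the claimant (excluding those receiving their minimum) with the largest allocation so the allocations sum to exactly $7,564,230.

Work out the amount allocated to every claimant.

Orozco: $806,000 · Andrade: $2,276,000 · Nwosu: $1,292,950 · Haddad: $1,551,550 · Bergstrom: $1,465,340 · Vance: $172,390

Minimums first: Orozco $806,000; Andrade $2,276,000. Balance $4,482,230.
Balance split over remaining profit-interest units 52: Nwosu 1,292,950.96 → $1,292,950; Haddad 1,551,541.15 → $1,551,540; Bergstrom 1,465,344.42 → $1,465,340; Vance 172,393.46 → $172,390.
Rounding difference +$10 applied to Haddad → $1,551,550.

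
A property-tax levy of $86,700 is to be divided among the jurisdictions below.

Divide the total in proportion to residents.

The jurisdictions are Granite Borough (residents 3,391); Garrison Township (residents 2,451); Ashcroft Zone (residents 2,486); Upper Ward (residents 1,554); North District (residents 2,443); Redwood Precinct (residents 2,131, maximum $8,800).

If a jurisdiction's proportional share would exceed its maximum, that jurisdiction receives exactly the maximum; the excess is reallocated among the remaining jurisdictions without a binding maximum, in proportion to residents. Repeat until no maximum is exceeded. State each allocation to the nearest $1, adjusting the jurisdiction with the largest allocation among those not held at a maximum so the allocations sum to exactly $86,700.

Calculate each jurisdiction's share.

Granite Borough: $21,432; Garrison Township: $15,492; Ashcroft Zone: $15,713; Upper Ward: $9,822; North District: $15,441; Redwood Precinct: $8,800

Residents total: 14,456.
Proportional shares (ignoring caps): Granite Borough 20,337.56; Garrison Township 14,699.90; Ashcroft Zone 14,909.81; Upper Ward 9,320.13; North District 14,651.92; Redwood Precinct 12,780.69.
Held at cap: Redwood Precinct ($8,800); residual $77,900 reallocated over remaining residents 12,325.
Shares after redistribution: Granite Borough 21,432.77 → $21,433; Garrison Township 15,491.51 → $15,492; Ashcroft Zone 15,712.73 → $15,713; Upper Ward 9,822.04 → $9,822; North District 15,440.95 → $15,441.
Rounding difference −$1 applied to Granite Borough → $21,432.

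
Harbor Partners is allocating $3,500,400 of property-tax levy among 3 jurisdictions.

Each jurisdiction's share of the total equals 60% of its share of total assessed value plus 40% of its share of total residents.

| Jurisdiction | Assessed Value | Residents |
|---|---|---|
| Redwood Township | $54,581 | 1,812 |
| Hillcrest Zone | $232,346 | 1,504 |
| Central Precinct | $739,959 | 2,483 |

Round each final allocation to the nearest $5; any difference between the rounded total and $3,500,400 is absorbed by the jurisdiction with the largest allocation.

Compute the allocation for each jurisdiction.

Redwood Township: $549,135 | Hillcrest Zone: $838,345 | Central Precinct: $2,112,920

Assessed value total 1,026,886; residents total 5,799.
Composite weights (60% assessed value + 40% residents): Redwood Township 0.1569; Hillcrest Zone 0.2395; Central Precinct 0.6036.
Proportional shares: Redwood Township 549,136.59; Hillcrest Zone 838,344.56; Central Precinct 2,112,918.85.
After rounding ($5): Redwood Township $549,135; Hillcrest Zone $838,345; Central Precinct $2,112,920. Sum = $3,500,400.
Sum already equals the total — no adjustment.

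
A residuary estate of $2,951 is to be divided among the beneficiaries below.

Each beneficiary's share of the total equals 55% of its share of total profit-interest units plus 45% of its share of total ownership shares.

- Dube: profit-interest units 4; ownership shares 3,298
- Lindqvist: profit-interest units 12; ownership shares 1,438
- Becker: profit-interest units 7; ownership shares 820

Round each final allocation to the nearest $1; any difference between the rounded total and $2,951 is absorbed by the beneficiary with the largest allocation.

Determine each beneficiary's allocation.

Dube: $1,071; Lindqvist: $1,190; Becker: $690

Profit-interest units total 23; ownership shares total 5,556.
Combined weights (55% profit-interest units + 45% ownership shares): Dube 0.3628; Lindqvist 0.4034; Becker 0.2338.
Pro-rata amounts: Dube 1,070.53; Lindqvist 1,190.51; Becker 689.96.
After rounding ($1): Dube $1,071; Lindqvist $1,191; Becker $690. Sum = $2,952.
Difference $2,951 − $2,952 = −$1 applied to largest allocation (Lindqvist): Lindqvist becomes $1,190.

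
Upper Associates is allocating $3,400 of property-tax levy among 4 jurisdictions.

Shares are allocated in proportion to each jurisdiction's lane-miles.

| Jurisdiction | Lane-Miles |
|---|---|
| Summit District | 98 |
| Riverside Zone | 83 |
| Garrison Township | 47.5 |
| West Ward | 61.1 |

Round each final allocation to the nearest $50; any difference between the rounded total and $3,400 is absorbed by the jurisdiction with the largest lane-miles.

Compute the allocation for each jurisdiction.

Summit District: $1,200 · Riverside Zone: $950 · Garrison Township: $550 · West Ward: $700

Combined lane-miles = 289.6.
Proportional shares: Summit District 98/289.6 × $3,400 = 1,150.55; Riverside Zone 83/289.6 × $3,400 = 974.45; Garrison Township 47.5/289.6 × $3,400 = 557.67; West Ward 61.1/289.6 × $3,400 = 717.33.
At nearest $50: Summit District $1,150; Riverside Zone $950; Garrison Township $550; West Ward $700. Sum = $3,350.
Difference $3,400 − $3,350 = +$50 applied to largest lane-miles (Summit District): Summit District becomes $1,200.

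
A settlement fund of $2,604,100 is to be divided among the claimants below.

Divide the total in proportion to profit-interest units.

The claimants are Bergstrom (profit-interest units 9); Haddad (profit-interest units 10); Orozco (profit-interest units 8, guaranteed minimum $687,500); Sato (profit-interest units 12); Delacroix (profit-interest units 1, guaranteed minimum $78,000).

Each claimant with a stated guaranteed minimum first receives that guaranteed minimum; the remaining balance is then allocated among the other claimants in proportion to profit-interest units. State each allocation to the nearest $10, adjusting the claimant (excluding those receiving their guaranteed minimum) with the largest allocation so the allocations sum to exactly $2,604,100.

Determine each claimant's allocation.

Bergstrom: $533,790 · Haddad: $593,100 · Orozco: $687,500 · Sato: $711,710 · Delacroix: $78,000

Guaranteed amounts: Orozco $687,500; Delacroix $78,000. Residual $1,838,600.
Residual split over remaining profit-interest units 31: Bergstrom 533,787.10 → $533,790; Haddad 593,096.77 → $593,100; Sato 711,716.13 → $711,720.
Rounding difference −$10 applied to Sato → $711,710.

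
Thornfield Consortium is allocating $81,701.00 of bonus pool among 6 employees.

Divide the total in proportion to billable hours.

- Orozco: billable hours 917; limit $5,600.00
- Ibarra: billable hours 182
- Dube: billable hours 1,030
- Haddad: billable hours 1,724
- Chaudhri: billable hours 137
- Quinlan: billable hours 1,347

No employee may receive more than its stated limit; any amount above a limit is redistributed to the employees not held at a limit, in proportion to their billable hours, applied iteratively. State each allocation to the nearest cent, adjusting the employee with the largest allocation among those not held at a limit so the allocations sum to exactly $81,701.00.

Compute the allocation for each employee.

Orozco: $5,600.00 · Ibarra: $3,133.57 · Dube: $17,733.94 · Haddad: $29,682.83 · Chaudhri: $2,358.79 · Quinlan: $23,191.87

Sum of billable hours: 5,337.
Unconstrained shares: Orozco 14,037.8147; Ibarra 2,786.1312; Dube 15,767.6654; Haddad 26,391.7040; Chaudhri 2,097.2526; Quinlan 20,620.4323.
Capped: Orozco ($5,600.00); balance $76,101.00 reallocated over remaining billable hours 4,420.
Redistributed shares: Ibarra 3,133.5706 → $3,133.57; Dube 17,733.9434 → $17,733.94; Haddad 29,682.8335 → $29,682.83; Chaudhri 2,358.7867 → $2,358.79; Quinlan 23,191.8658 → $23,191.87.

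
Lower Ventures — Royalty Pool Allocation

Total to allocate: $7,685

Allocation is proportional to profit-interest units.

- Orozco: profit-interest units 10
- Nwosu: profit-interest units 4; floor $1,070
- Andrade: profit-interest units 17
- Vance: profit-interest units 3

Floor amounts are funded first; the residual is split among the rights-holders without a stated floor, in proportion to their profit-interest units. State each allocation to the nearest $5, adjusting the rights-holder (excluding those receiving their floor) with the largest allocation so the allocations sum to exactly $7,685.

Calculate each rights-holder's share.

Orozco: $2,205 | Nwosu: $1,070 | Andrade: $3,750 | Vance: $660

Guaranteed amounts: Nwosu $1,070. Balance $6,615.
Balance split over remaining profit-interest units 30: Orozco 2,205.00 → $2,205; Andrade 3,748.50 → $3,750; Vance 661.50 → $660.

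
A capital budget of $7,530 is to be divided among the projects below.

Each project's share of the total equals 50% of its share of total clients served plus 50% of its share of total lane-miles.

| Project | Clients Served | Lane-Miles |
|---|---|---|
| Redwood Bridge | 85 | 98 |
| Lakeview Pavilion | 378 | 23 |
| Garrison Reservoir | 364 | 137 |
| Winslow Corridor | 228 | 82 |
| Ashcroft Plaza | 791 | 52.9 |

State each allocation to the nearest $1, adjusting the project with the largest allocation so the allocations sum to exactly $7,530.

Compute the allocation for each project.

Redwood Bridge: $1,112; Lakeview Pavilion: $991; Garrison Reservoir: $2,055; Winslow Corridor: $1,251; Ashcroft Plaza: $2,121

Clients served total 1,846; lane-miles total 392.9.
Blended shares (50% clients served + 50% lane-miles): Redwood Bridge 0.1477; Lakeview Pavilion 0.1317; Garrison Reservoir 0.2729; Winslow Corridor 0.1661; Ashcroft Plaza 0.2816.
Unrounded shares: Redwood Bridge 1,112.46; Lakeview Pavilion 991.35; Garrison Reservoir 2,055.21; Winslow Corridor 1,250.79; Ashcroft Plaza 2,120.20.
At nearest $1: Redwood Bridge $1,112; Lakeview Pavilion $991; Garrison Reservoir $2,055; Winslow Corridor $1,251; Ashcroft Plaza $2,120. Sum = $7,529.
Difference $7,530 − $7,529 = +$1 applied to largest allocation (Ashcroft Plaza): Ashcroft Plaza becomes $2,121.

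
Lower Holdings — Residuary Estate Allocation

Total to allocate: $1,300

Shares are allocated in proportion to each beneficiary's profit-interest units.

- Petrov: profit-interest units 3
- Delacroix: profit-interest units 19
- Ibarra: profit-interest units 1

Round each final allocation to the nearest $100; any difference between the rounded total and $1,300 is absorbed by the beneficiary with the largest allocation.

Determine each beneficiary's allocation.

Total profit-interest units = 23.
Raw shares: Petrov 3/23 × $1,300 = 169.57; Delacroix 19/23 × $1,300 = 1,073.91; Ibarra 1/23 × $1,300 = 56.52.
At nearest $100: Petrov $200; Delacroix $1,100; Ibarra $100. Sum = $1,400.
Difference $1,300 − $1,400 = −$100 applied to largest allocation (Delacroix): Delacroix becomes $1,000.

Petrov: $200 · Delacroix: $1,000 · Ibarra: $100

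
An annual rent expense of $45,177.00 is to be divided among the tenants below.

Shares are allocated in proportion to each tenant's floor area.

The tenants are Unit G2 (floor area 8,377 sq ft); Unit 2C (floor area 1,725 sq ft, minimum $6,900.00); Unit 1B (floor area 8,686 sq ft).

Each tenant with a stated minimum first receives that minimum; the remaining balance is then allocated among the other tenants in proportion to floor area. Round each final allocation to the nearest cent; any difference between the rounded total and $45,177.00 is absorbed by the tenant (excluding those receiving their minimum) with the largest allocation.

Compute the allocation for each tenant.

Unit G2: $18,791.91 | Unit 2C: $6,900.00 | Unit 1B: $19,485.09

Fund the minimums — Unit 2C $6,900.00. Remaining pool $38,277.00.
Remaining pool split over remaining floor area 17,063: Unit G2 18,791.9140 → $18,791.91; Unit 1B 19,485.0860 → $19,485.09.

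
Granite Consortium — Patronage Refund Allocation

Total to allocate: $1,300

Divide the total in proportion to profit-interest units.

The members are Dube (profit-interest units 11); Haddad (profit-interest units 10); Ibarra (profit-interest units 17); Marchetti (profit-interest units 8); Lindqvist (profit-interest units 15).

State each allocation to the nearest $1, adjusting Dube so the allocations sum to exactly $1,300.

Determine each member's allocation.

Dube: $235 · Haddad: $213 · Ibarra: $362 · Marchetti: $170 · Lindqvist: $320

Combined profit-interest units = 61.
Raw shares: Dube 11/61 × $1,300 = 234.43; Haddad 10/61 × $1,300 = 213.11; Ibarra 17/61 × $1,300 = 362.30; Marchetti 8/61 × $1,300 = 170.49; Lindqvist 15/61 × $1,300 = 319.67.
After rounding ($1): Dube $234; Haddad $213; Ibarra $362; Marchetti $170; Lindqvist $320. Sum = $1,299.
Difference $1,300 − $1,299 = +$1 applied to Dube: Dube becomes $235.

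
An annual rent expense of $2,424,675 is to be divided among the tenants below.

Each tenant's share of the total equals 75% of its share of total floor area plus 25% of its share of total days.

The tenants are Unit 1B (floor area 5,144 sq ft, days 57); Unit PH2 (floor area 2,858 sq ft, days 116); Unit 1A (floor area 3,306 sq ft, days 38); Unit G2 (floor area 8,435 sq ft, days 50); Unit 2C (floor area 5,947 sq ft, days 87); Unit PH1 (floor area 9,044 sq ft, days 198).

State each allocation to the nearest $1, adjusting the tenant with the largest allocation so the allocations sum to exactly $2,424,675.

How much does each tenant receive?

Totals — floor area 34,734, days 546.
Composite weights (75% floor area + 25% days): Unit 1B 0.1372; Unit PH2 0.1148; Unit 1A 0.0888; Unit G2 0.2050; Unit 2C 0.1682; Unit PH1 0.2859.
Unrounded shares: Unit 1B 332,596.61; Unit PH2 278,414.33; Unit 1A 215,273.93; Unit G2 497,126.25; Unit 2C 407,943.83; Unit PH1 693,320.06.
Rounded to nearest $1: Unit 1B $332,597; Unit PH2 $278,414; Unit 1A $215,274; Unit G2 $497,126; Unit 2C $407,944; Unit PH1 $693,320. Sum = $2,424,675.
No rounding difference to absorb.

Unit 1B: $332,597; Unit PH2: $278,414; Unit 1A: $215,274; Unit G2: $497,126; Unit 2C: $407,944; Unit PH1: $693,320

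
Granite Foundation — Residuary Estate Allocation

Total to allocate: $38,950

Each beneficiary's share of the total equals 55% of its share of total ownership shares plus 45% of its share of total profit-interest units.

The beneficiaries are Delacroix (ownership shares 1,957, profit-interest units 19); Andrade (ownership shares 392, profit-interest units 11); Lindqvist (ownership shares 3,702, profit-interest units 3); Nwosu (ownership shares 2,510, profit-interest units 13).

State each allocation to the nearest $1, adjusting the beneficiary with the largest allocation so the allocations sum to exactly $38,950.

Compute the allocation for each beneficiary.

Ownership shares total 8,561; profit-interest units total 46.
Combined weights (55% ownership shares + 45% profit-interest units): Delacroix 0.3116; Andrade 0.1328; Lindqvist 0.2672; Nwosu 0.2884.
Pro-rata amounts: Delacroix 12,136.69; Andrade 5,172.27; Lindqvist 10,406.75; Nwosu 11,234.29.
Rounded to nearest $1: Delacroix $12,137; Andrade $5,172; Lindqvist $10,407; Nwosu $11,234. Sum = $38,950.
Rounded total matches; no reconciliation needed.

Delacroix: $12,137; Andrade: $5,172; Lindqvist: $10,407; Nwosu: $11,234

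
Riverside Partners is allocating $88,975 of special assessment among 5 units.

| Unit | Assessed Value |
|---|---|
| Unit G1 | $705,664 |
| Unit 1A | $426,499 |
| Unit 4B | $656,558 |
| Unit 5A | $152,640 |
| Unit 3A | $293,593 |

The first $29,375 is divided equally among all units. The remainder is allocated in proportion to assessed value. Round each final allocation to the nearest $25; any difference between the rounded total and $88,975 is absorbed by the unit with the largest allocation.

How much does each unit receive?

Unit G1: $24,700 | Unit 1A: $17,250 | Unit 4B: $23,375 | Unit 5A: $9,950 | Unit 3A: $13,700

Equal tier: $29,375 ÷ 5 = $5,875 apiece.
Remainder $59,600 by assessed value (total 2,234,954): Unit G1 18,818.09 → $18,825; Unit 1A 11,373.54 → $11,375; Unit 4B 17,508.57 → $17,500; Unit 5A 4,070.48 → $4,075; Unit 3A 7,829.31 → $7,825.
Totals: Unit G1 $5,875 + $18,825 = $24,700; Unit 1A $5,875 + $11,375 = $17,250; Unit 4B $5,875 + $17,500 = $23,375; Unit 5A $5,875 + $4,075 = $9,950; Unit 3A $5,875 + $7,825 = $13,700.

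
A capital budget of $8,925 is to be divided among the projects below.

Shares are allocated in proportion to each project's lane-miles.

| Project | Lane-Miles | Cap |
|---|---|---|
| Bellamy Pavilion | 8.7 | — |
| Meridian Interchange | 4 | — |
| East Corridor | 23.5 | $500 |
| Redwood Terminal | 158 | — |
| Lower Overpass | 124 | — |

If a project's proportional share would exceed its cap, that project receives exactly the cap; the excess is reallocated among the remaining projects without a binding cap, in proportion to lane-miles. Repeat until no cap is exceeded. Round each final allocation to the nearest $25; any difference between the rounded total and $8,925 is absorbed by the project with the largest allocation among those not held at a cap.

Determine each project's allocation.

Sum of lane-miles: 318.2.
Pro-rata shares before constraints: Bellamy Pavilion 244.02; Meridian Interchange 112.19; East Corridor 659.14; Redwood Terminal 4,431.65; Lower Overpass 3,478.00.
Capped: East Corridor ($500); balance $8,425 reallocated over remaining lane-miles 294.7.
Shares after redistribution: Bellamy Pavilion 248.72 → $250; Meridian Interchange 114.35 → $125; Redwood Terminal 4,516.97 → $4,525; Lower Overpass 3,544.96 → $3,550.
Rounding difference −$25 applied to Redwood Terminal → $4,500.

Bellamy Pavilion: $250 · Meridian Interchange: $125 · East Corridor: $500 · Redwood Terminal: $4,500 · Lower Overpass: $3,550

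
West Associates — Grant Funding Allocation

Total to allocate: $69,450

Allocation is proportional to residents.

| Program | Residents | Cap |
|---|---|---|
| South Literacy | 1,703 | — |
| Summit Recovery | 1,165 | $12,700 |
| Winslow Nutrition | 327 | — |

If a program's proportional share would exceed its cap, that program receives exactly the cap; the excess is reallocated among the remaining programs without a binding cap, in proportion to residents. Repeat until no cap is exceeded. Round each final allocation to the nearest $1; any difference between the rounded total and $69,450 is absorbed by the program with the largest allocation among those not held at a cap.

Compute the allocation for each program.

South Literacy: $47,608; Summit Recovery: $12,700; Winslow Nutrition: $9,142

Total residents = 3,195.
Unconstrained shares: South Literacy 37,018.26; Summit Recovery 25,323.71; Winslow Nutrition 7,108.03.
Held at cap: Summit Recovery ($12,700); residual $56,750 reallocated over remaining residents 2,030.
Shares after redistribution: South Literacy 47,608.498 → $47,608; Winslow Nutrition 9,141.502 → $9,142.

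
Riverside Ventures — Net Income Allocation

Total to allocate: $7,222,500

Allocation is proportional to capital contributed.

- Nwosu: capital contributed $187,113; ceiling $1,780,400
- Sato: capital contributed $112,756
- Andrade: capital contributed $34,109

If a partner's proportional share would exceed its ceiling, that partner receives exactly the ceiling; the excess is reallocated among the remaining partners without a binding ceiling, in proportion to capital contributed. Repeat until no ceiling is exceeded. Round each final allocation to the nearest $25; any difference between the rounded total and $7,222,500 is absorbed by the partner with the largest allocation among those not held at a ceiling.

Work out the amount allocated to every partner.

Nwosu: $1,780,400 | Sato: $4,178,175 | Andrade: $1,263,925

Combined capital contributed = 333,978.
Unconstrained shares: Nwosu 4,046,445.10; Sato 2,438,424.72; Andrade 737,630.18.
Held at cap: Nwosu ($1,780,400); balance $5,442,100 reallocated over remaining capital contributed 146,865.
Shares after redistribution: Sato 4,178,186.96 → $4,178,175; Andrade 1,263,913.04 → $1,263,925.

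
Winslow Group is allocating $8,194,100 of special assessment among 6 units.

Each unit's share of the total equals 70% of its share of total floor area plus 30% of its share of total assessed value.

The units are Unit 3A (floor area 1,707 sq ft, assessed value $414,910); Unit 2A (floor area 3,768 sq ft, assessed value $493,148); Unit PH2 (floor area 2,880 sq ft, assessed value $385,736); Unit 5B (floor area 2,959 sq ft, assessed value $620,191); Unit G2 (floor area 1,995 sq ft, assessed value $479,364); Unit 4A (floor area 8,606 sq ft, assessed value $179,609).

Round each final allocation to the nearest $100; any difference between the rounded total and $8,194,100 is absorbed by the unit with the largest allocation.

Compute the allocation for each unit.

Unit 3A: $843,200 · Unit 2A: $1,457,400 · Unit PH2: $1,122,300 · Unit 5B: $1,367,000 · Unit G2: $980,100 · Unit 4A: $2,424,100

Totals — floor area 21,915, assessed value 2,572,958.
Blended shares (70% floor area + 30% assessed value): Unit 3A 0.1029; Unit 2A 0.1779; Unit PH2 0.1370; Unit 5B 0.1668; Unit G2 0.1196; Unit 4A 0.2958.
Pro-rata amounts: Unit 3A 843,186.75; Unit 2A 1,457,367.02; Unit PH2 1,122,325.96; Unit 5B 1,367,003.50; Unit G2 980,145.74; Unit 4A 2,424,071.03.
At nearest $100: Unit 3A $843,200; Unit 2A $1,457,400; Unit PH2 $1,122,300; Unit 5B $1,367,000; Unit G2 $980,100; Unit 4A $2,424,100. Sum = $8,194,100.
No rounding difference to absorb.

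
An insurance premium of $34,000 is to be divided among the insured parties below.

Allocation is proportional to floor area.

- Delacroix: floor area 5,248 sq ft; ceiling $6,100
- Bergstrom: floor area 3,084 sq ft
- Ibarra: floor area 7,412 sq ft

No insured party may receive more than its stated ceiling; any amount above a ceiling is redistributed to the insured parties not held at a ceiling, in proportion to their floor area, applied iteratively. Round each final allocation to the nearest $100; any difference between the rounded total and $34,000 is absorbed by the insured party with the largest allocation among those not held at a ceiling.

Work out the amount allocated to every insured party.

Sum of floor area: 15,744.
Proportional shares (ignoring caps): Delacroix 11,333.33; Bergstrom 6,660.06; Ibarra 16,006.61.
Held at cap: Delacroix ($6,100); residual $27,900 reallocated over remaining floor area 10,496.
Redistributed shares: Bergstrom 8,197.75 → $8,200; Ibarra 19,702.25 → $19,700.

Delacroix: $6,100; Bergstrom: $8,200; Ibarra: $19,700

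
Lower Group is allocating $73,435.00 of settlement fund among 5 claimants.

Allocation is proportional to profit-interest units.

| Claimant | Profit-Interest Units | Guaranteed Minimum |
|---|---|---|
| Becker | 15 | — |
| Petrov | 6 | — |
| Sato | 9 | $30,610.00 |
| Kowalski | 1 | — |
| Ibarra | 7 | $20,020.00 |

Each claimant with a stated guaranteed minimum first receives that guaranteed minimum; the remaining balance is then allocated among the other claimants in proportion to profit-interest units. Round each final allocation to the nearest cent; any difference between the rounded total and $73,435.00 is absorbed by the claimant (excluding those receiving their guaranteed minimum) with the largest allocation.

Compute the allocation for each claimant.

Becker: $15,548.86 | Petrov: $6,219.55 | Sato: $30,610.00 | Kowalski: $1,036.59 | Ibarra: $20,020.00

Minimums first: Sato $30,610.00; Ibarra $20,020.00. Residual $22,805.00.
Residual split over remaining profit-interest units 22: Becker 15,548.8636 → $15,548.86; Petrov 6,219.5455 → $6,219.55; Kowalski 1,036.5909 → $1,036.59.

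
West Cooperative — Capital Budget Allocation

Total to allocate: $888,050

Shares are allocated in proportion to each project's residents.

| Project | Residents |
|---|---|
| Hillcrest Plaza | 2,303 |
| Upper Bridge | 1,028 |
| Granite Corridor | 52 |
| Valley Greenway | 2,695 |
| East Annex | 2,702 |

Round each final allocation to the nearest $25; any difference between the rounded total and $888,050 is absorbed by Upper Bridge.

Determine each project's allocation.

Hillcrest Plaza: $232,925 | Upper Bridge: $104,000 | Granite Corridor: $5,250 | Valley Greenway: $272,575 | East Annex: $273,300

Residents total: 8,780.
Raw shares: Hillcrest Plaza 2,303/8,780 × $888,050 = 232,936.12; Upper Bridge 1,028/8,780 × $888,050 = 103,976.70; Granite Corridor 52/8,780 × $888,050 = 5,259.52; Valley Greenway 2,695/8,780 × $888,050 = 272,584.82; East Annex 2,702/8,780 × $888,050 = 273,292.84.
After rounding ($25): Hillcrest Plaza $232,925; Upper Bridge $103,975; Granite Corridor $5,250; Valley Greenway $272,575; East Annex $273,300. Sum = $888,025.
Difference $888,050 − $888,025 = +$25 applied to Upper Bridge: Upper Bridge becomes $104,000.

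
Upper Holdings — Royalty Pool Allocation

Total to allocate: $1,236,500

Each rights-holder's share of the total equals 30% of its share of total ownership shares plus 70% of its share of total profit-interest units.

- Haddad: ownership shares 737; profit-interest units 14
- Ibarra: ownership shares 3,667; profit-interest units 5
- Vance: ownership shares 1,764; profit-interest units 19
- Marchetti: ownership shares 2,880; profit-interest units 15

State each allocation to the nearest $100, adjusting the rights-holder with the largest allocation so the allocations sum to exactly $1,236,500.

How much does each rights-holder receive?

Ownership shares total 9,048; profit-interest units total 53.
Combined weights (30% ownership shares + 70% profit-interest units): Haddad 0.2093; Ibarra 0.1876; Vance 0.3094; Marchetti 0.2936.
Pro-rata amounts: Haddad 258,851.38; Ibarra 231,995.37; Vance 382,612.00; Marchetti 363,041.25.
After rounding ($100): Haddad $258,900; Ibarra $232,000; Vance $382,600; Marchetti $363,000. Sum = $1,236,500.
No rounding difference to absorb.

Haddad: $258,900 | Ibarra: $232,000 | Vance: $382,600 | Marchetti: $363,000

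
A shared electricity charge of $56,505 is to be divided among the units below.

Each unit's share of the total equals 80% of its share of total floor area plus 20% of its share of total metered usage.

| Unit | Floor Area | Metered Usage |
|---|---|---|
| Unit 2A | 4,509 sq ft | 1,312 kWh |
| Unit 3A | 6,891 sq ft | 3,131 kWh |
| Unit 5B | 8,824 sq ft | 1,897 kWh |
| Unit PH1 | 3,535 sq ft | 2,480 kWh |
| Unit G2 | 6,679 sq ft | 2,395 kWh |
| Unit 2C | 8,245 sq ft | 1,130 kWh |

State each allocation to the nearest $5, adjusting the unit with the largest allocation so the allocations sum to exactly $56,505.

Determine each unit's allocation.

Unit 2A: $6,470 | Unit 3A: $10,920 | Unit 5B: $12,050 | Unit PH1: $6,400 | Unit G2: $9,995 | Unit 2C: $10,670

Totals — floor area 38,683, metered usage 12,345.
Combined weights (80% floor area + 20% metered usage): Unit 2A 0.1145; Unit 3A 0.1932; Unit 5B 0.2132; Unit PH1 0.1133; Unit G2 0.1769; Unit 2C 0.1888.
Unrounded shares: Unit 2A 6,470.15; Unit 3A 10,918.87; Unit 5B 12,048.08; Unit PH1 6,401.18; Unit G2 9,997.37; Unit 2C 10,669.34.
After rounding ($5): Unit 2A $6,470; Unit 3A $10,920; Unit 5B $12,050; Unit PH1 $6,400; Unit G2 $9,995; Unit 2C $10,670. Sum = $56,505.
Rounded total matches; no reconciliation needed.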